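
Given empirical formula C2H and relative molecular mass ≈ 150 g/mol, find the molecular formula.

C12H6

Empirical-formula mass = 25.03 g/mol
n = 150 / 25.03 = 5.99 ≈ 6
Molecular formula = (C2H)6 = C12H6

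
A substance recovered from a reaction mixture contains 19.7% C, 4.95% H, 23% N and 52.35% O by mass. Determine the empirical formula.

CH3NO2

Assume 100 g: 19.7 g C, 4.95 g H, 23 g N, 52.35 g O.
Moles — C: 19.7 / 12.01 = 1.64 mol; H: 4.95 / 1.008 = 4.911 mol; N: 23 / 14.01 = 1.642 mol; O: 52.35 / 16.00 = 3.272 mol
Ratios (÷ 1.64): C 1.000, H 2.994, N 1.001, O 1.995
≈ 1:3:1:2 → CH3NO2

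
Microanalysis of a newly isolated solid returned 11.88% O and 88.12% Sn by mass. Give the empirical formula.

OSn

Assume 100 g: 11.88 g O, 88.12 g Sn.
O: 11.88 g ÷ 16.00 g/mol = 0.7425 mol
Sn: 88.12 g ÷ 118.71 g/mol = 0.7423 mol
Divide by the smallest (0.7423 mol Sn): O 1.000, Sn 1.000
→ OSn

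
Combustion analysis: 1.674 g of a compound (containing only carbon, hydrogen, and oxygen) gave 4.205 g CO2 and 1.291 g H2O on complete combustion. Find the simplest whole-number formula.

mol C = 4.205 / 44.01 = 0.09555; mass C = 0.09555 × 12.01 = 1.148 g
mol H = 2 × (1.291 / 18.02) = 0.1433; mass H = 0.1433 × 1.008 = 0.1444 g
mass O = 1.674 − (1.292) = 0.3821 g → mol O = 0.02388
Ratios (÷ 0.02388): C 4.001, H 6.001, O 1.000
→ C4H6O

C4H6O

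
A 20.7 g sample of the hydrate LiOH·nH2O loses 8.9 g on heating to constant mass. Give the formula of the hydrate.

LiOH·H2O

Mass of anhydrous LiOH = 20.7 − 8.9 = 11.8 g
mol H2O = 8.9 / 18.02 = 0.4939
Molar mass of LiOH = 23.95 g/mol → mol LiOH = 11.8 / 23.95 = 0.4927
n = 0.4939 / 0.4927 = 1.00 ≈ 1 → LiOH·H2O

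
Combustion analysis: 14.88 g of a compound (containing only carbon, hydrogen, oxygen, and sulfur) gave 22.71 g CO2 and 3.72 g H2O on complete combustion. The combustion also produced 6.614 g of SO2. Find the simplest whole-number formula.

C5H4O3S

mol C = 22.71 / 44.01 = 0.5160; mass C = 0.5160 × 12.01 = 6.197 g
mol H = 2 × (3.72 / 18.02) = 0.4129; mass H = 0.4129 × 1.008 = 0.4162 g
mol S = 6.614 / 64.07 = 0.1032; mass S = 3.311 g
mass O = 14.88 − (9.924) = 4.956 g → mol O = 0.3097
Ratios (÷ 0.1032): C 4.999, H 4.000, O 3.000, S 1.000
≈ 5:4:3:1 → C5H4O3S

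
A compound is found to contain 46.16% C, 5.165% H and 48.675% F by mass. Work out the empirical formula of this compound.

C3H4F2

Assume 100 g: 46.16 g C, 5.165 g H, 48.675 g F.
Moles — C: 46.16 / 12.01 = 3.843 mol; H: 5.165 / 1.008 = 5.124 mol; F: 48.675 / 19.00 = 2.562 mol
Divide by the smallest (2.562 mol F): C 1.500, H 2.000, F 1.000
×2: C 3.00, H 4.00, F 2.00 → C3H4F2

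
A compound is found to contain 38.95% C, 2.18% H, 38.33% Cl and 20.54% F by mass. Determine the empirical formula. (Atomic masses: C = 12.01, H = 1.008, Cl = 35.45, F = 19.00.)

C3H2ClF

Assume 100 g: 38.95 g C, 2.18 g H, 38.33 g Cl, 20.54 g F.
C: 38.95 g ÷ 12.01 g/mol = 3.243 mol
H: 2.18 g ÷ 1.008 g/mol = 2.163 mol
Cl: 38.33 g ÷ 35.45 g/mol = 1.081 mol
F: 20.54 g ÷ 19.00 g/mol = 1.081 mol
Smallest is F at 1.081 mol; normalising gives C 3.000, H 2.001, Cl 1.000, F 1.000
→ C3H2ClF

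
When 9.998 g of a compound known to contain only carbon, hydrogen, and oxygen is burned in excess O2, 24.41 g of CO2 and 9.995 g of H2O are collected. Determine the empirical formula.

C4H8O

mol C = 24.41 / 44.01 = 0.5546; mass C = 0.5546 × 12.01 = 6.661 g
mol H = 2 × (9.995 / 18.02) = 1.109; mass H = 1.109 × 1.008 = 1.118 g
mass O = 9.998 − (7.780) = 2.218 g → mol O = 0.1387
Ratios (÷ 0.1387): C 4.000, H 8.001, O 1.000
→ C4H8O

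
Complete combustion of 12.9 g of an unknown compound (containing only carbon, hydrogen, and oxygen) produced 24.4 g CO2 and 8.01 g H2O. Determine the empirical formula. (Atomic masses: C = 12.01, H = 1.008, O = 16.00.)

C5H8O3

mol C = 24.4 / 44.01 = 0.5544; mass C = 0.5544 × 12.01 = 6.659 g
mol H = 2 × (8.01 / 18.02) = 0.8890; mass H = 0.8890 × 1.008 = 0.8961 g
mass O = 12.9 − (7.555) = 5.345 g → mol O = 0.3341
Divide by the smallest (0.3341 mol O): C 1.660, H 2.661, O 1.000
Scaling by 3: C 4.98, H 7.98, O 3.00 → C5H8O3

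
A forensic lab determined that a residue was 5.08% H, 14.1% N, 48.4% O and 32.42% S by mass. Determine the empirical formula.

H5NO3S

Assume 100 g: 5.08 g H, 14.1 g N, 48.4 g O, 32.42 g S.
Moles — H: 5.08 / 1.008 = 5.04 mol; N: 14.1 / 14.01 = 1.006 mol; O: 48.4 / 16.00 = 3.025 mol; S: 32.42 / 32.07 = 1.011 mol
Smallest is N at 1.006 mol; normalising gives H 5.008, N 1.000, O 3.006, S 1.004
≈ 5:1:3:1 → H5NO3S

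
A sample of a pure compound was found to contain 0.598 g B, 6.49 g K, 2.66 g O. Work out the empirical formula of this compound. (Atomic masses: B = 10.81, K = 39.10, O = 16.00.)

n(B) = 0.598/10.81 = 0.05532, n(K) = 6.49/39.10 = 0.166, n(O) = 2.66/16.00 = 0.1663
Ratios (÷ 0.05532): B 1.000, K 3.000, O 3.005
→ BK3O3

BK3O3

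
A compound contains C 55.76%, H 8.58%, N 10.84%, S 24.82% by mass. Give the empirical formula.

Assume 100 g: 55.76 g C, 8.58 g H, 10.84 g N, 24.82 g S.
n(C) = 55.76/12.01 = 4.643, n(H) = 8.58/1.008 = 8.512, n(N) = 10.84/14.01 = 0.7737, n(S) = 24.82/32.07 = 0.7739
Ratios (÷ 0.7737): C 6.001, H 11.001, N 1.000, S 1.000
≈ 6:11:1:1 → C6H11NS

C6H11NS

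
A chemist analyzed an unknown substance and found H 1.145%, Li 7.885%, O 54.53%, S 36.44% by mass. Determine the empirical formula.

HLiO3S

Assume 100 g: 1.145 g H, 7.885 g Li, 54.53 g O, 36.44 g S.
Moles — H: 1.145 / 1.008 = 1.136 mol; Li: 7.885 / 6.94 = 1.136 mol; O: 54.53 / 16.00 = 3.408 mol; S: 36.44 / 32.07 = 1.136 mol
Smallest is H at 1.136 mol; normalising gives H 1.000, Li 1.000, O 3.000, S 1.000
→ HLiO3S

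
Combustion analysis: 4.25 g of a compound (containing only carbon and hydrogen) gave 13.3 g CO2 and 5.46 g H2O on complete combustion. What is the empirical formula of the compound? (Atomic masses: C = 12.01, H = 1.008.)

CH2

mol C = 13.3 / 44.01 = 0.3022; mass C = 0.3022 × 12.01 = 3.629 g
mol H = 2 × (5.46 / 18.02) = 0.6060; mass H = 0.6060 × 1.008 = 0.6108 g
Ratios (÷ 0.3022): C 1.000, H 2.005
→ CH2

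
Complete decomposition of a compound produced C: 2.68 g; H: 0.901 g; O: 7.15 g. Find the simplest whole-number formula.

CH4O2

C: 2.68 g ÷ 12.01 g/mol = 0.2231 mol
H: 0.901 g ÷ 1.008 g/mol = 0.8938 mol
O: 7.15 g ÷ 16.00 g/mol = 0.4469 mol
Divide by the smallest (0.2231 mol C): C 1.000, H 4.006, O 2.003
→ CH4O2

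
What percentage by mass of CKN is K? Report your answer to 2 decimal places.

Molar mass = 1(12.01) + 1(39.10) + 1(14.01) = 65.120 g/mol
Mass of K per mole = 1 × 39.10 = 39.100 g
% K = 39.100 / 65.120 × 100 = 60.04%

60.04%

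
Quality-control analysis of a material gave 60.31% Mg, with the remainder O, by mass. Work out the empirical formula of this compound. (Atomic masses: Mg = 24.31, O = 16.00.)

MgO

Assume 100 g: 60.31 g Mg, 39.69 g O.
Moles — Mg: 60.31 / 24.31 = 2.481 mol; O: 39.69 / 16.00 = 2.481 mol
Ratios (÷ 2.481): Mg 1.000, O 1.000
≈ 1:1 → MgO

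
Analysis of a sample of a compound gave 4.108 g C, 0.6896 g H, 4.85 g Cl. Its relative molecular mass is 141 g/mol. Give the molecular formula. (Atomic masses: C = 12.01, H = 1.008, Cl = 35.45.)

C5H10Cl2

Moles — C: 4.108 / 12.01 = 0.342 mol; H: 0.6896 / 1.008 = 0.6841 mol; Cl: 4.85 / 35.45 = 0.1368 mol
Divide by the smallest (0.1368 mol Cl): C 2.500, H 5.000, Cl 1.000
×2: C 5.00, H 10.00, Cl 2.00 → C5H10Cl2
Empirical-formula mass = 141.03 g/mol
n = 141 / 141.03 = 1.00 ≈ 1
Molecular formula = empirical formula = C5H10Cl2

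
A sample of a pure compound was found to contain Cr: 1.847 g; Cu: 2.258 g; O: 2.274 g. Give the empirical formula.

n(Cr) = 1.847/52.00 = 0.03552, n(Cu) = 2.258/63.55 = 0.03553, n(O) = 2.274/16.00 = 0.1421
Divide by the smallest (0.03552 mol Cr): Cr 1.000, Cu 1.000, O 4.001
Ratio ≈ 1:1:4, so the empirical formula is CrCuO4

CrCuO4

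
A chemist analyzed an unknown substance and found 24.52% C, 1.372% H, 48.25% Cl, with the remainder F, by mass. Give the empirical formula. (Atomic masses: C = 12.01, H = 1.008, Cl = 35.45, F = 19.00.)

C3H2Cl2F2

Assume 100 g: 24.52 g C, 1.372 g H, 48.25 g Cl, 25.858 g F.
C: 24.52 g ÷ 12.01 g/mol = 2.042 mol
H: 1.372 g ÷ 1.008 g/mol = 1.361 mol
Cl: 48.25 g ÷ 35.45 g/mol = 1.361 mol
F: 25.858 g ÷ 19.00 g/mol = 1.361 mol
Divide by the smallest (1.361 mol F): C 1.500, H 1.000, Cl 1.000, F 1.000
Multiply by 2: C 3.00, H 2.00, Cl 2.00, F 2.00 → C3H2Cl2F2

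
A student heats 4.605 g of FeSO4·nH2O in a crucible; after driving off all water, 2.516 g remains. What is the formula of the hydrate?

FeSO4·7H2O

Mass of water lost = 4.605 − 2.516 = 2.089 g → 2.089 / 18.02 = 0.1159 mol H2O
Molar mass of FeSO4 = 151.92 g/mol → mol FeSO4 = 2.516 / 151.92 = 0.01656
n = 0.1159 / 0.01656 = 7.00 ≈ 7 → FeSO4·7H2O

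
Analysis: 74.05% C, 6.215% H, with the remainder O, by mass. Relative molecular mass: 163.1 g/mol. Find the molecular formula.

C10H10O2

Assume 100 g: 74.05 g C, 6.215 g H, 19.735 g O.
n(C) = 74.05/12.01 = 6.166, n(H) = 6.215/1.008 = 6.166, n(O) = 19.735/16.00 = 1.233
Smallest is O at 1.233 mol; normalising gives C 4.999, H 4.999, O 1.000
→ C5H5O
Empirical-formula mass = 81.09 g/mol
n = 163.1 / 81.09 = 2.01 ≈ 2
Molecular formula = (C5H5O)×2 = C10H10O2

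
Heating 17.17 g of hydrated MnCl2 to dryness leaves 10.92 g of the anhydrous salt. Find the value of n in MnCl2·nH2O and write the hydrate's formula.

MnCl2·4H2O

Mass of water lost = 17.17 − 10.92 = 6.25 g → 6.25 / 18.02 = 0.3468 mol H2O
Molar mass of MnCl2 = 125.84 g/mol → mol MnCl2 = 10.92 / 125.84 = 0.08678
n = 0.3468 / 0.08678 = 4.00 ≈ 4 → MnCl2·4H2O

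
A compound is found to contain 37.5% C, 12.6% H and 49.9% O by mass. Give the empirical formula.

CH4O

Assume 100 g: 37.5 g C, 12.6 g H, 49.9 g O.
Moles — C: 37.5 / 12.01 = 3.122 mol; H: 12.6 / 1.008 = 12.5 mol; O: 49.9 / 16.00 = 3.119 mol
Ratios (÷ 3.119): C 1.001, H 4.008, O 1.000
Ratio ≈ 1:4:1, so the empirical formula is CH4O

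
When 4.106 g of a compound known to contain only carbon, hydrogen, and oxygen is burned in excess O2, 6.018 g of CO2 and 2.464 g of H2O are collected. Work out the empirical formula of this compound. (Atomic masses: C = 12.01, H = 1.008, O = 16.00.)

mol C = 6.018 / 44.01 = 0.1367; mass C = 0.1367 × 12.01 = 1.642 g
mol H = 2 × (2.464 / 18.02) = 0.2735; mass H = 0.2735 × 1.008 = 0.2757 g
mass O = 4.106 − (1.918) = 2.188 g → mol O = 0.1368
Ratios (÷ 0.1367): C 1.000, H 2.000, O 1.000
→ CH2O

CH2O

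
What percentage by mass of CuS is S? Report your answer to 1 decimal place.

33.5%

Molar mass = 1(63.55) + 1(32.07) = 95.620 g/mol
Mass of S per mole = 1 × 32.07 = 32.070 g
% S = 32.070 / 95.620 × 100 = 33.5%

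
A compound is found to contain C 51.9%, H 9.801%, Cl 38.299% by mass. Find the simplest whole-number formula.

C4H9Cl

Assume 100 g: 51.9 g C, 9.801 g H, 38.299 g Cl.
Moles — C: 51.9 / 12.01 = 4.321 mol; H: 9.801 / 1.008 = 9.723 mol; Cl: 38.299 / 35.45 = 1.08 mol
Divide by the smallest (1.08 mol Cl): C 4.000, H 9.000, Cl 1.000
→ C4H9Cl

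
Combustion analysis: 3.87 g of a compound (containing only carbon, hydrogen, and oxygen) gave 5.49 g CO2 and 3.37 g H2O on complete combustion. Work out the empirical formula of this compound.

CH3O

mol C = 5.49 / 44.01 = 0.1247; mass C = 0.1247 × 12.01 = 1.498 g
mol H = 2 × (3.37 / 18.02) = 0.3740; mass H = 0.3740 × 1.008 = 0.3770 g
mass O = 3.87 − (1.875) = 1.995 g → mol O = 0.1247
Ratios (÷ 0.1247): C 1.001, H 3.000, O 1.000
Ratio ≈ 1:3:1, so the empirical formula is CH3O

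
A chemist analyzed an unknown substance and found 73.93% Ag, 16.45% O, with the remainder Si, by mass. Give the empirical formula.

Ag2O3Si

Assume 100 g: 73.93 g Ag, 16.45 g O, 9.62 g Si.
Ag: 73.93 g ÷ 107.87 g/mol = 0.6854 mol
O: 16.45 g ÷ 16.00 g/mol = 1.028 mol
Si: 9.62 g ÷ 28.09 g/mol = 0.3425 mol
Divide by the smallest (0.3425 mol Si): Ag 2.001, O 3.002, Si 1.000
≈ 2:3:1 → Ag2O3Si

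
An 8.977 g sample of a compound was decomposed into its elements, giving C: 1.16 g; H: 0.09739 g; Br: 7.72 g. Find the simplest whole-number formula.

CHBr

Moles — C: 1.16 / 12.01 = 0.09659 mol; H: 0.09739 / 1.008 = 0.09662 mol; Br: 7.72 / 79.90 = 0.09662 mol
Ratios (÷ 0.09659): C 1.000, H 1.000, Br 1.000
≈ 1:1:1 → CHBr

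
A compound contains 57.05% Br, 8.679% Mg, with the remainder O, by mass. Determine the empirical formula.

Assume 100 g: 57.05 g Br, 8.679 g Mg, 34.271 g O.
Br: 57.05 g ÷ 79.90 g/mol = 0.714 mol
Mg: 8.679 g ÷ 24.31 g/mol = 0.357 mol
O: 34.271 g ÷ 16.00 g/mol = 2.142 mol
Smallest is Mg at 0.357 mol; normalising gives Br 2.000, Mg 1.000, O 6.000
≈ 2:1:6 → Br2MgO6

Br2MgO6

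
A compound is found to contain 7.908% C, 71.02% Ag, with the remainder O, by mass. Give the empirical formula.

CAgO2

Assume 100 g: 7.908 g C, 71.02 g Ag, 21.072 g O.
Moles — C: 7.908 / 12.01 = 0.6585 mol; Ag: 71.02 / 107.87 = 0.6584 mol; O: 21.072 / 16.00 = 1.317 mol
Smallest is Ag at 0.6584 mol; normalising gives C 1.000, Ag 1.000, O 2.000
→ CAgO2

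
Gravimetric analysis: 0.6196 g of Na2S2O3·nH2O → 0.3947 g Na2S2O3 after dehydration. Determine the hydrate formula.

Mass of water lost = 0.6196 − 0.3947 = 0.2249 g → 0.2249 / 18.02 = 0.01248 mol H2O
Molar mass of Na2S2O3 = 158.12 g/mol → mol Na2S2O3 = 0.3947 / 158.12 = 0.002496
n = 0.01248 / 0.002496 = 5.00 ≈ 5 → Na2S2O3·5H2O

Na2S2O3·5H2O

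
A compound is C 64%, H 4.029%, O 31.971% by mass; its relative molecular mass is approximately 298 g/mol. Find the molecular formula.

Assume 100 g: 64 g C, 4.029 g H, 31.971 g O.
C: 64 g ÷ 12.01 g/mol = 5.329 mol
H: 4.029 g ÷ 1.008 g/mol = 3.997 mol
O: 31.971 g ÷ 16.00 g/mol = 1.998 mol
Smallest is O at 1.998 mol; normalising gives C 2.667, H 2.000, O 1.000
Multiply by 3: C 8.00, H 6.00, O 3.00 → C8H6O3
Empirical-formula mass = 150.13 g/mol
n = 298 / 150.13 = 1.98 ≈ 2
Molecular formula = (C8H6O3)×2 = C16H12O6

C16H12O6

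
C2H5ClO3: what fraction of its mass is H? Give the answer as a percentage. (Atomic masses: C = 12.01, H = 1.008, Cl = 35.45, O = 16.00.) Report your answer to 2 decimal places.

Molar mass = 2(12.01) + 5(1.008) + 1(35.45) + 3(16.00) = 112.510 g/mol
Mass of H per mole = 5 × 1.008 = 5.040 g
% H = 5.040 / 112.510 × 100 = 4.48%

4.48%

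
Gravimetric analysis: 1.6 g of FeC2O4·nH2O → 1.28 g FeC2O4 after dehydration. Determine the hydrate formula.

FeC2O4·2H2O

Mass of water lost = 1.6 − 1.28 = 0.32 g → 0.32 / 18.02 = 0.01776 mol H2O
Molar mass of FeC2O4 = 143.87 g/mol → mol FeC2O4 = 1.28 / 143.87 = 0.008897
n = 0.01776 / 0.008897 = 2.00 ≈ 2 → FeC2O4·2H2O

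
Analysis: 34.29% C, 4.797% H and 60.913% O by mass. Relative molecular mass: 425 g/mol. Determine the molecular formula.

C12H20O16

Assume 100 g: 34.29 g C, 4.797 g H, 60.913 g O.
Moles — C: 34.29 / 12.01 = 2.855 mol; H: 4.797 / 1.008 = 4.759 mol; O: 60.913 / 16.00 = 3.807 mol
Ratios (÷ 2.855): C 1.000, H 1.667, O 1.333
×3: C 3.00, H 5.00, O 4.00 → C3H5O4
Empirical-formula mass = 105.07 g/mol
n = 425 / 105.07 = 4.04 ≈ 4
Molecular formula = (C3H5O4)×4 = C12H20O16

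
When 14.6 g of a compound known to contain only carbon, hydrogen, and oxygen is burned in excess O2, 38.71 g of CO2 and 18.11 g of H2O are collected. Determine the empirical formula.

C7H16O

mol C = 38.71 / 44.01 = 0.8796; mass C = 0.8796 × 12.01 = 10.56 g
mol H = 2 × (18.11 / 18.02) = 2.010; mass H = 2.010 × 1.008 = 2.026 g
mass O = 14.6 − (12.59) = 2.010 g → mol O = 0.1256
Divide by the smallest (0.1256 mol O): C 7.001, H 15.998, O 1.000
→ C7H16O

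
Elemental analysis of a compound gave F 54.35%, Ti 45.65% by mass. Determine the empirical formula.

F3Ti

Assume 100 g: 54.35 g F, 45.65 g Ti.
n(F) = 54.35/19.00 = 2.861, n(Ti) = 45.65/47.87 = 0.9536
Ratios (÷ 0.9536): F 3.000, Ti 1.000
≈ 3:1 → F3Ti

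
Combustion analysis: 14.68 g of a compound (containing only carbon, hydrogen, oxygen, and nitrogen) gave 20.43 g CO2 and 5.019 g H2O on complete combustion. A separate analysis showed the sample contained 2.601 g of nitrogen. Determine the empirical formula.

C5H6N2O4

mol C = 20.43 / 44.01 = 0.4642; mass C = 0.4642 × 12.01 = 5.575 g
mol H = 2 × (5.019 / 18.02) = 0.5570; mass H = 0.5570 × 1.008 = 0.5615 g
mol N = 2.601 / 14.01 = 0.1857
mass O = 14.68 − (8.738) = 5.942 g → mol O = 0.3714
Divide by the smallest (0.1857 mol N): C 2.500, H 3.000, N 1.000, O 2.000
Multiply by 2: C 5.00, H 6.00, N 2.00, O 4.00 → C5H6N2O4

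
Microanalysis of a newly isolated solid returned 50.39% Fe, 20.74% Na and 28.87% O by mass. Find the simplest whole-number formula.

Assume 100 g: 50.39 g Fe, 20.74 g Na, 28.87 g O.
Fe: 50.39 g ÷ 55.85 g/mol = 0.9022 mol
Na: 20.74 g ÷ 22.99 g/mol = 0.9021 mol
O: 28.87 g ÷ 16.00 g/mol = 1.804 mol
Smallest is Na at 0.9021 mol; normalising gives Fe 1.000, Na 1.000, O 2.000
→ FeNaO2

FeNaO2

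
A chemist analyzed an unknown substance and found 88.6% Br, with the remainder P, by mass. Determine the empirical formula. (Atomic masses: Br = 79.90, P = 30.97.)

Br3P

Assume 100 g: 88.6 g Br, 11.4 g P.
Br: 88.6 g ÷ 79.90 g/mol = 1.109 mol
P: 11.4 g ÷ 30.97 g/mol = 0.3681 mol
Smallest is P at 0.3681 mol; normalising gives Br 3.012, P 1.000
Ratio ≈ 3:1, so the empirical formula is Br3P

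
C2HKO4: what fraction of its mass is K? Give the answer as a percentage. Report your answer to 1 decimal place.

Molar mass = 2(12.01) + 1(1.008) + 1(39.10) + 4(16.00) = 128.128 g/mol
Mass of K per mole = 1 × 39.10 = 39.100 g
% K = 39.100 / 128.128 × 100 = 30.5%

30.5%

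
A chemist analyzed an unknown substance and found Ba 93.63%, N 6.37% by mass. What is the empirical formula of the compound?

Ba3N2

Assume 100 g: 93.63 g Ba, 6.37 g N.
n(Ba) = 93.63/137.33 = 0.6818, n(N) = 6.37/14.01 = 0.4547
Smallest is N at 0.4547 mol; normalising gives Ba 1.500, N 1.000
Scaling by 2: Ba 3.00, N 2.00 → Ba3N2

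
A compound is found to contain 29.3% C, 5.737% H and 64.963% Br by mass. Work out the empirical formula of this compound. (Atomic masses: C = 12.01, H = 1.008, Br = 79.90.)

Assume 100 g: 29.3 g C, 5.737 g H, 64.963 g Br.
C: 29.3 g ÷ 12.01 g/mol = 2.44 mol
H: 5.737 g ÷ 1.008 g/mol = 5.691 mol
Br: 64.963 g ÷ 79.90 g/mol = 0.8131 mol
Divide by the smallest (0.8131 mol Br): C 3.001, H 7.000, Br 1.000
Ratio ≈ 3:7:1, so the empirical formula is C3H7Br

C3H7Br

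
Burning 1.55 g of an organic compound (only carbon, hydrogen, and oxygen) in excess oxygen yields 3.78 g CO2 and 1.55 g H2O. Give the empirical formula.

mol C = 3.78 / 44.01 = 0.08589; mass C = 0.08589 × 12.01 = 1.032 g
mol H = 2 × (1.55 / 18.02) = 0.1720; mass H = 0.1720 × 1.008 = 0.1734 g
mass O = 1.55 − (1.205) = 0.3451 g → mol O = 0.02157
Divide by the smallest (0.02157 mol O): C 3.983, H 7.977, O 1.000
≈ 4:8:1 → C4H8O

C4H8O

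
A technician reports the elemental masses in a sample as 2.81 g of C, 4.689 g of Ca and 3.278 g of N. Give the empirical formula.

C2CaN2

n(C) = 2.81/12.01 = 0.234, n(Ca) = 4.689/40.08 = 0.117, n(N) = 3.278/14.01 = 0.234
Smallest is Ca at 0.117 mol; normalising gives C 2.000, Ca 1.000, N 2.000
Ratio ≈ 2:1:2, so the empirical formula is C2CaN2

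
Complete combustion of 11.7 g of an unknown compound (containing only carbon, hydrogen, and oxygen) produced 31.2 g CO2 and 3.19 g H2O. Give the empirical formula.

C4H2O

mol C = 31.2 / 44.01 = 0.7089; mass C = 0.7089 × 12.01 = 8.514 g
mol H = 2 × (3.19 / 18.02) = 0.3541; mass H = 0.3541 × 1.008 = 0.3569 g
mass O = 11.7 − (8.871) = 2.829 g → mol O = 0.1768
Ratios (÷ 0.1768): C 4.010, H 2.003, O 1.000
→ C4H2O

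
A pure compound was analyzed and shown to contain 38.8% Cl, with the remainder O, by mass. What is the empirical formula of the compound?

Assume 100 g: 38.8 g Cl, 61.2 g O.
n(Cl) = 38.8/35.45 = 1.094, n(O) = 61.2/16.00 = 3.825
Divide by the smallest (1.094 mol Cl): Cl 1.000, O 3.495
×2: Cl 2.00, O 6.99 → Cl2O7

Cl2O7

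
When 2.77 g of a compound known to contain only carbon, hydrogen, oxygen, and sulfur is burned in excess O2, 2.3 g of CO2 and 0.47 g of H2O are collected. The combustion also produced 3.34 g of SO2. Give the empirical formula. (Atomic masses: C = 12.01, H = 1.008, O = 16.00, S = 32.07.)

C2H2OS2

mol C = 2.3 / 44.01 = 0.05226; mass C = 0.05226 × 12.01 = 0.6277 g
mol H = 2 × (0.47 / 18.02) = 0.05216; mass H = 0.05216 × 1.008 = 0.05258 g
mol S = 3.34 / 64.07 = 0.05213; mass S = 1.672 g
mass O = 2.77 − (2.352) = 0.4179 g → mol O = 0.02612
Ratios (÷ 0.02612): C 2.001, H 1.997, O 1.000, S 1.996
→ C2H2OS2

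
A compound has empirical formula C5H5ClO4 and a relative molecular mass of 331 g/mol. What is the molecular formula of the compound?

Empirical-formula mass = 164.54 g/mol
n = 331 / 164.54 = 2.01 ≈ 2
Molecular formula = (C5H5ClO4)2 = C10H10Cl2O8

C10H10Cl2O8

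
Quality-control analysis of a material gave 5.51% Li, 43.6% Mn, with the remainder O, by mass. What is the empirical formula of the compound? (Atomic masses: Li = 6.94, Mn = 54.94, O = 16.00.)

LiMnO4

Assume 100 g: 5.51 g Li, 43.6 g Mn, 50.89 g O.
n(Li) = 5.51/6.94 = 0.7939, n(Mn) = 43.6/54.94 = 0.7936, n(O) = 50.89/16.00 = 3.181
Smallest is Mn at 0.7936 mol; normalising gives Li 1.000, Mn 1.000, O 4.008
≈ 1:1:4 → LiMnO4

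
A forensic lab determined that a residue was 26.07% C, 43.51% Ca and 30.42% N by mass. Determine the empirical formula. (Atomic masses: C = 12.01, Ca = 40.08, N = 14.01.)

Assume 100 g: 26.07 g C, 43.51 g Ca, 30.42 g N.
C: 26.07 g ÷ 12.01 g/mol = 2.171 mol
Ca: 43.51 g ÷ 40.08 g/mol = 1.086 mol
N: 30.42 g ÷ 14.01 g/mol = 2.171 mol
Divide by the smallest (1.086 mol Ca): C 2.000, Ca 1.000, N 2.000
Ratio ≈ 2:1:2, so the empirical formula is C2CaN2

C2CaN2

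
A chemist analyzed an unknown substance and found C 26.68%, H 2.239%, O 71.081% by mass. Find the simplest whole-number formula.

CHO2

Assume 100 g: 26.68 g C, 2.239 g H, 71.081 g O.
n(C) = 26.68/12.01 = 2.221, n(H) = 2.239/1.008 = 2.221, n(O) = 71.081/16.00 = 4.443
Divide by the smallest (2.221 mol H): C 1.000, H 1.000, O 2.000
→ CHO2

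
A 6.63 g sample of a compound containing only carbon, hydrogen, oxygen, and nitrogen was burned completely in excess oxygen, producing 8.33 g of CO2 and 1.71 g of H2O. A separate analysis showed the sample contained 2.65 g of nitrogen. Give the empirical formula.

C2H2N2O

mol C = 8.33 / 44.01 = 0.1893; mass C = 0.1893 × 12.01 = 2.273 g
mol H = 2 × (1.71 / 18.02) = 0.1898; mass H = 0.1898 × 1.008 = 0.1913 g
mol N = 2.65 / 14.01 = 0.1892
mass O = 6.63 − (5.115) = 1.515 g → mol O = 0.09472
Divide by the smallest (0.09472 mol O): C 1.998, H 2.004, N 1.997, O 1.000
≈ 2:2:2:1 → C2H2N2O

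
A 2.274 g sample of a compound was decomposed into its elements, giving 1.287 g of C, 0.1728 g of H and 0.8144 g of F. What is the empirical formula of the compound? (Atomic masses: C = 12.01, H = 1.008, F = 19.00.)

C5H8F2

Moles — C: 1.287 / 12.01 = 0.1072 mol; H: 0.1728 / 1.008 = 0.1714 mol; F: 0.8144 / 19.00 = 0.04286 mol
Ratios (÷ 0.04286): C 2.500, H 3.999, F 1.000
Multiply by 2: C 5.00, H 8.00, F 2.00 → C5H8F2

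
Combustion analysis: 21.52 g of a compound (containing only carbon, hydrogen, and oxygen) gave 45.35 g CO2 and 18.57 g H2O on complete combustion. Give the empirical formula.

C7H14O3

mol C = 45.35 / 44.01 = 1.030; mass C = 1.030 × 12.01 = 12.38 g
mol H = 2 × (18.57 / 18.02) = 2.061; mass H = 2.061 × 1.008 = 2.078 g
mass O = 21.52 − (14.45) = 7.067 g → mol O = 0.4417
Divide by the smallest (0.4417 mol O): C 2.333, H 4.666, O 1.000
Multiply by 3: C 7.00, H 14.00, O 3.00 → C7H14O3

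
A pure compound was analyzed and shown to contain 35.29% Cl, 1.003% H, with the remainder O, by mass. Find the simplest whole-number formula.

ClHO4

Assume 100 g: 35.29 g Cl, 1.003 g H, 63.707 g O.
Moles — Cl: 35.29 / 35.45 = 0.9955 mol; H: 1.003 / 1.008 = 0.995 mol; O: 63.707 / 16.00 = 3.982 mol
Divide by the smallest (0.995 mol H): Cl 1.000, H 1.000, O 4.002
Ratio ≈ 1:1:4, so the empirical formula is ClHO4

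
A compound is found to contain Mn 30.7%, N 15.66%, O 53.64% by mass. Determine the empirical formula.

Assume 100 g: 30.7 g Mn, 15.66 g N, 53.64 g O.
Mn: 30.7 g ÷ 54.94 g/mol = 0.5588 mol
N: 15.66 g ÷ 14.01 g/mol = 1.118 mol
O: 53.64 g ÷ 16.00 g/mol = 3.353 mol
Divide by the smallest (0.5588 mol Mn): Mn 1.000, N 2.000, O 6.000
≈ 1:2:6 → MnN2O6

MnN2O6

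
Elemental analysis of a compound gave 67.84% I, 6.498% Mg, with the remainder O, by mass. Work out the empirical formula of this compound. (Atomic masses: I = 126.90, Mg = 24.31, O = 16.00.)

Assume 100 g: 67.84 g I, 6.498 g Mg, 25.662 g O.
n(I) = 67.84/126.90 = 0.5346, n(Mg) = 6.498/24.31 = 0.2673, n(O) = 25.662/16.00 = 1.604
Ratios (÷ 0.2673): I 2.000, Mg 1.000, O 6.000
≈ 2:1:6 → I2MgO6

I2MgO6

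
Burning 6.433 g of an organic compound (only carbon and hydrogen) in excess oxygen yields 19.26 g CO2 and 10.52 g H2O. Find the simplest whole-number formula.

mol C = 19.26 / 44.01 = 0.4376; mass C = 0.4376 × 12.01 = 5.256 g
mol H = 2 × (10.52 / 18.02) = 1.168; mass H = 1.168 × 1.008 = 1.177 g
Divide by the smallest (0.4376 mol C): C 1.000, H 2.668
Multiply by 3: C 3.00, H 8.00 → C3H8

C3H8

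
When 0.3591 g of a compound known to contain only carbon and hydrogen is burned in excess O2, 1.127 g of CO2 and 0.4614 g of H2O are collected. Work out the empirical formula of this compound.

mol C = 1.127 / 44.01 = 0.02561; mass C = 0.02561 × 12.01 = 0.3075 g
mol H = 2 × (0.4614 / 18.02) = 0.05121; mass H = 0.05121 × 1.008 = 0.05162 g
Divide by the smallest (0.02561 mol C): C 1.000, H 2.000
≈ 1:2 → CH2

CH2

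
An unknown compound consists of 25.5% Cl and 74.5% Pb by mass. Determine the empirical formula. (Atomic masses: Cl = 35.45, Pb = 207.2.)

Assume 100 g: 25.5 g Cl, 74.5 g Pb.
Moles — Cl: 25.5 / 35.45 = 0.7193 mol; Pb: 74.5 / 207.2 = 0.3596 mol
Smallest is Pb at 0.3596 mol; normalising gives Cl 2.001, Pb 1.000
→ Cl2Pb

Cl2Pb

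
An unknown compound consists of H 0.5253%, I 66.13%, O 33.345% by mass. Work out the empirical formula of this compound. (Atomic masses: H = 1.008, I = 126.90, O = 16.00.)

Assume 100 g: 0.5253 g H, 66.13 g I, 33.345 g O.
H: 0.5253 g ÷ 1.008 g/mol = 0.5211 mol
I: 66.13 g ÷ 126.90 g/mol = 0.5211 mol
O: 33.345 g ÷ 16.00 g/mol = 2.084 mol
Ratios (÷ 0.5211): H 1.000, I 1.000, O 3.999
Ratio ≈ 1:1:4, so the empirical formula is HIO4

HIO4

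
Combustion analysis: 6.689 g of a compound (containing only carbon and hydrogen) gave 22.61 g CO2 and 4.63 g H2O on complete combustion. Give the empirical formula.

mol C = 22.61 / 44.01 = 0.5137; mass C = 0.5137 × 12.01 = 6.170 g
mol H = 2 × (4.63 / 18.02) = 0.5139; mass H = 0.5139 × 1.008 = 0.5180 g
Smallest is C at 0.5137 mol; normalising gives C 1.000, H 1.000
→ CH

CH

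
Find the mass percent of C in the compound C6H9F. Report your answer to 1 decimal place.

Molar mass = 6(12.01) + 9(1.008) + 1(19.00) = 100.132 g/mol
Mass of C per mole = 6 × 12.01 = 72.060 g
% C = 72.060 / 100.132 × 100 = 72.0%

72.0%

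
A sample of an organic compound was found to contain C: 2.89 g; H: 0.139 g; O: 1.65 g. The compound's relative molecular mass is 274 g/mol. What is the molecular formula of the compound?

Moles — C: 2.89 / 12.01 = 0.2406 mol; H: 0.139 / 1.008 = 0.1379 mol; O: 1.65 / 16.00 = 0.1031 mol
Ratios (÷ 0.1031): C 2.333, H 1.337, O 1.000
×3: C 7.00, H 4.01, O 3.00 → C7H4O3
Empirical-formula mass = 136.10 g/mol
n = 274 / 136.10 = 2.01 ≈ 2
Molecular formula = (C7H4O3)×2 = C14H8O6

C14H8O6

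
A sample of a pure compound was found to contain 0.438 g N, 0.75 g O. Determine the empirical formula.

n(N) = 0.438/14.01 = 0.03126, n(O) = 0.75/16.00 = 0.04688
Smallest is N at 0.03126 mol; normalising gives N 1.000, O 1.499
Scaling by 2: N 2.00, O 3.00 → N2O3

N2O3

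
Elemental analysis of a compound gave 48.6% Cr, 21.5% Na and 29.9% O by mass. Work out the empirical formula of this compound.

CrNaO2

Assume 100 g: 48.6 g Cr, 21.5 g Na, 29.9 g O.
n(Cr) = 48.6/52.00 = 0.9346, n(Na) = 21.5/22.99 = 0.9352, n(O) = 29.9/16.00 = 1.869
Divide by the smallest (0.9346 mol Cr): Cr 1.000, Na 1.001, O 1.999
≈ 1:1:2 → CrNaO2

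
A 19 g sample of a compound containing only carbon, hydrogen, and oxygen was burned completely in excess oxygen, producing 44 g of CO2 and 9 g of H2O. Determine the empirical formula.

C8H8O3

mol C = 44 / 44.01 = 0.9998; mass C = 0.9998 × 12.01 = 12.01 g
mol H = 2 × (9 / 18.02) = 0.9989; mass H = 0.9989 × 1.008 = 1.007 g
mass O = 19 − (13.01) = 5.986 g → mol O = 0.3741
Ratios (÷ 0.3741): C 2.672, H 2.670, O 1.000
Scaling by 3: C 8.02, H 8.01, O 3.00 → C8H8O3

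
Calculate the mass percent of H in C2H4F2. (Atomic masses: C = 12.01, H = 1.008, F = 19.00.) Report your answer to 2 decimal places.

Molar mass = 2(12.01) + 4(1.008) + 2(19.00) = 66.052 g/mol
Mass of H per mole = 4 × 1.008 = 4.032 g
% H = 4.032 / 66.052 × 100 = 6.10%

6.10%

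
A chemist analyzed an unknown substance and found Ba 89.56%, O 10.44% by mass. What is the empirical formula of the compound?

Assume 100 g: 89.56 g Ba, 10.44 g O.
Moles — Ba: 89.56 / 137.33 = 0.6522 mol; O: 10.44 / 16.00 = 0.6525 mol
Smallest is Ba at 0.6522 mol; normalising gives Ba 1.000, O 1.001
Ratio ≈ 1:1, so the empirical formula is BaO

BaO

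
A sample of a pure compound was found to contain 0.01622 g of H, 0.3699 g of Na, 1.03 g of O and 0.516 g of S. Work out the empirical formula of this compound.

n(H) = 0.01622/1.008 = 0.01609, n(Na) = 0.3699/22.99 = 0.01609, n(O) = 1.03/16.00 = 0.06438, n(S) = 0.516/32.07 = 0.01609
Ratios (÷ 0.01609): H 1.000, Na 1.000, O 4.001, S 1.000
Ratio ≈ 1:1:4:1, so the empirical formula is HNaO4S

HNaO4S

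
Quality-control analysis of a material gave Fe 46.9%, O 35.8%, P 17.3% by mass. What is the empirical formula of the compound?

Assume 100 g: 46.9 g Fe, 35.8 g O, 17.3 g P.
Fe: 46.9 g ÷ 55.85 g/mol = 0.8397 mol
O: 35.8 g ÷ 16.00 g/mol = 2.237 mol
P: 17.3 g ÷ 30.97 g/mol = 0.5586 mol
Ratios (÷ 0.5586): Fe 1.503, O 4.006, P 1.000
Multiply by 2: Fe 3.01, O 8.01, P 2.00 → Fe3O8P2

Fe3O8P2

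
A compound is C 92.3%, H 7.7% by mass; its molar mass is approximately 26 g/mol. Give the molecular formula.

C2H2

Assume 100 g: 92.3 g C, 7.7 g H.
n(C) = 92.3/12.01 = 7.685, n(H) = 7.7/1.008 = 7.639
Smallest is H at 7.639 mol; normalising gives C 1.006, H 1.000
→ CH
Empirical-formula mass = 13.02 g/mol
n = 26 / 13.02 = 2.00 ≈ 2
Molecular formula = (CH)×2 = C2H2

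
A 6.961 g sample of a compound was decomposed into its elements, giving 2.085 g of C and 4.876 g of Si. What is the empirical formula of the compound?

Moles — C: 2.085 / 12.01 = 0.1736 mol; Si: 4.876 / 28.09 = 0.1736 mol
Ratios (÷ 0.1736): C 1.000, Si 1.000
→ CSi

CSi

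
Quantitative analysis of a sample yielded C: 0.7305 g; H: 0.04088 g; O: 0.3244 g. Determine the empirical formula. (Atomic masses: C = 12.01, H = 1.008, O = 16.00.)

C3H2O

C: 0.7305 g ÷ 12.01 g/mol = 0.06082 mol
H: 0.04088 g ÷ 1.008 g/mol = 0.04056 mol
O: 0.3244 g ÷ 16.00 g/mol = 0.02028 mol
Ratios (÷ 0.02028): C 3.000, H 2.000, O 1.000
Ratio ≈ 3:2:1, so the empirical formula is C3H2O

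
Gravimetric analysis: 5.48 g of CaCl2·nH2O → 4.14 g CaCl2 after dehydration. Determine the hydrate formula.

Mass of water lost = 5.48 − 4.14 = 1.34 g → 1.34 / 18.02 = 0.07436 mol H2O
Molar mass of CaCl2 = 110.98 g/mol → mol CaCl2 = 4.14 / 110.98 = 0.0373
n = 0.07436 / 0.0373 = 1.99 ≈ 2 → CaCl2·2H2O

CaCl2·2H2O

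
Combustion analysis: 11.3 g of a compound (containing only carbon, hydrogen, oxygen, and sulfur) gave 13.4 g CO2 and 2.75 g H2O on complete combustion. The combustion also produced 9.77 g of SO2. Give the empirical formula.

C2H2OS

mol C = 13.4 / 44.01 = 0.3045; mass C = 0.3045 × 12.01 = 3.657 g
mol H = 2 × (2.75 / 18.02) = 0.3052; mass H = 0.3052 × 1.008 = 0.3077 g
mol S = 9.77 / 64.07 = 0.1525; mass S = 4.890 g
mass O = 11.3 − (8.855) = 2.445 g → mol O = 0.1528
Smallest is S at 0.1525 mol; normalising gives C 1.997, H 2.002, O 1.002, S 1.000
≈ 2:2:1:1 → C2H2OS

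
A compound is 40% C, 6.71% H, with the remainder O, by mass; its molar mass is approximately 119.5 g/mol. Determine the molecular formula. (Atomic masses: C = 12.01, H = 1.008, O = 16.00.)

Assume 100 g: 40 g C, 6.71 g H, 53.29 g O.
n(C) = 40/12.01 = 3.331, n(H) = 6.71/1.008 = 6.657, n(O) = 53.29/16.00 = 3.331
Ratios (÷ 3.331): C 1.000, H 1.999, O 1.000
→ CH2O
Empirical-formula mass = 30.03 g/mol
n = 119.5 / 30.03 = 3.98 ≈ 4
Molecular formula = (CH2O)×4 = C4H8O4

C4H8O4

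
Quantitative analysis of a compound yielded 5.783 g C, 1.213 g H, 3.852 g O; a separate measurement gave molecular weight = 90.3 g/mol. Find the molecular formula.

C4H10O2

Moles — C: 5.783 / 12.01 = 0.4815 mol; H: 1.213 / 1.008 = 1.203 mol; O: 3.852 / 16.00 = 0.2407 mol
Ratios (÷ 0.2407): C 2.000, H 4.998, O 1.000
Ratio ≈ 2:5:1, so the empirical formula is C2H5O
Empirical-formula mass = 45.06 g/mol
n = 90.3 / 45.06 = 2.00 ≈ 2
Molecular formula = (C2H5O)×2 = C4H10O2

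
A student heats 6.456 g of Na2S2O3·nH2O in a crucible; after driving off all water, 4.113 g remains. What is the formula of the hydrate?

Mass of water lost = 6.456 − 4.113 = 2.343 g → 2.343 / 18.02 = 0.13 mol H2O
Molar mass of Na2S2O3 = 158.12 g/mol → mol Na2S2O3 = 4.113 / 158.12 = 0.02601
n = 0.13 / 0.02601 = 5.00 ≈ 5 → Na2S2O3·5H2O

Na2S2O3·5H2O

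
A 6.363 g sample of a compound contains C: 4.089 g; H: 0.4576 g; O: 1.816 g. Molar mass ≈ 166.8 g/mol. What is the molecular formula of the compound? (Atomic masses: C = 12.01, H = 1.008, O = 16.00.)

n(C) = 4.089/12.01 = 0.3405, n(H) = 0.4576/1.008 = 0.454, n(O) = 1.816/16.00 = 0.1135
Smallest is O at 0.1135 mol; normalising gives C 3.000, H 4.000, O 1.000
→ C3H4O
Empirical-formula mass = 56.06 g/mol
n = 166.8 / 56.06 = 2.98 ≈ 3
Molecular formula = (C3H4O)×3 = C9H12O3

C9H12O3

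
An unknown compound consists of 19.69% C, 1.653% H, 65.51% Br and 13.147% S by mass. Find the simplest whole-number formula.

C4H4Br2S

Assume 100 g: 19.69 g C, 1.653 g H, 65.51 g Br, 13.147 g S.
Moles — C: 19.69 / 12.01 = 1.639 mol; H: 1.653 / 1.008 = 1.64 mol; Br: 65.51 / 79.90 = 0.8199 mol; S: 13.147 / 32.07 = 0.4099 mol
Smallest is S at 0.4099 mol; normalising gives C 3.999, H 4.000, Br 2.000, S 1.000
≈ 4:4:2:1 → C4H4Br2S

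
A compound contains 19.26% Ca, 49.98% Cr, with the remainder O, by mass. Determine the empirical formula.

CaCr2O4

Assume 100 g: 19.26 g Ca, 49.98 g Cr, 30.76 g O.
Moles — Ca: 19.26 / 40.08 = 0.4805 mol; Cr: 49.98 / 52.00 = 0.9612 mol; O: 30.76 / 16.00 = 1.923 mol
Ratios (÷ 0.4805): Ca 1.000, Cr 2.000, O 4.001
Ratio ≈ 1:2:4, so the empirical formula is CaCr2O4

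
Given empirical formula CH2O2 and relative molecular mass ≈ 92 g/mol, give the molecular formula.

C2H4O4

Empirical-formula mass = 46.03 g/mol
n = 92 / 46.03 = 2.00 ≈ 2
Molecular formula = (CH2O2)2 = C2H4O4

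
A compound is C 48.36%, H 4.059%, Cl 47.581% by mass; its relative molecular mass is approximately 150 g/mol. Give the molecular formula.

C6H6Cl2

Assume 100 g: 48.36 g C, 4.059 g H, 47.581 g Cl.
n(C) = 48.36/12.01 = 4.027, n(H) = 4.059/1.008 = 4.027, n(Cl) = 47.581/35.45 = 1.342
Ratios (÷ 1.342): C 3.000, H 3.000, Cl 1.000
≈ 3:3:1 → C3H3Cl
Empirical-formula mass = 74.50 g/mol
n = 150 / 74.50 = 2.01 ≈ 2
Molecular formula = (C3H3Cl)×2 = C6H6Cl2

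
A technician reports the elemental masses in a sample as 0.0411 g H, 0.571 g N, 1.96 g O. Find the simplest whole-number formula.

HNO3

n(H) = 0.0411/1.008 = 0.04077, n(N) = 0.571/14.01 = 0.04076, n(O) = 1.96/16.00 = 0.1225
Ratios (÷ 0.04076): H 1.000, N 1.000, O 3.006
≈ 1:1:3 → HNO3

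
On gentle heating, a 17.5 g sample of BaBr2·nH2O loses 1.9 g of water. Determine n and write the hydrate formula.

Mass of anhydrous BaBr2 = 17.5 − 1.9 = 15.6 g
mol H2O = 1.9 / 18.02 = 0.1054
Molar mass of BaBr2 = 297.13 g/mol → mol BaBr2 = 15.6 / 297.13 = 0.0525
n = 0.1054 / 0.0525 = 2.01 ≈ 2 → BaBr2·2H2O

BaBr2·2H2O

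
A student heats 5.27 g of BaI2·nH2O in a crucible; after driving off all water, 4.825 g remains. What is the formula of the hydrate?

Mass of water lost = 5.27 − 4.825 = 0.445 g → 0.445 / 18.02 = 0.02469 mol H2O
Molar mass of BaI2 = 391.13 g/mol → mol BaI2 = 4.825 / 391.13 = 0.01234
n = 0.02469 / 0.01234 = 2.00 ≈ 2 → BaI2·2H2O

BaI2·2H2O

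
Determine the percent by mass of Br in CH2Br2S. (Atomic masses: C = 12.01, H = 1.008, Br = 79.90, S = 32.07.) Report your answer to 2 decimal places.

77.61%

Molar mass = 1(12.01) + 2(1.008) + 2(79.90) + 1(32.07) = 205.896 g/mol
Mass of Br per mole = 2 × 79.90 = 159.800 g
% Br = 159.800 / 205.896 × 100 = 77.61%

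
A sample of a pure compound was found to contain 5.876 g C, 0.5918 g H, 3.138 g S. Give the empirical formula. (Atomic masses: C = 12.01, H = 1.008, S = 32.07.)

Moles — C: 5.876 / 12.01 = 0.4893 mol; H: 0.5918 / 1.008 = 0.5871 mol; S: 3.138 / 32.07 = 0.09785 mol
Ratios (÷ 0.09785): C 5.000, H 6.000, S 1.000
≈ 5:6:1 → C5H6S

C5H6S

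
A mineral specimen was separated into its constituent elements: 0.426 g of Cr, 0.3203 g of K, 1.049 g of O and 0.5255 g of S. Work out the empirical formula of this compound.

Moles — Cr: 0.426 / 52.00 = 0.008192 mol; K: 0.3203 / 39.10 = 0.008192 mol; O: 1.049 / 16.00 = 0.06556 mol; S: 0.5255 / 32.07 = 0.01639 mol
Smallest is K at 0.008192 mol; normalising gives Cr 1.000, K 1.000, O 8.003, S 2.000
→ CrKO8S2

CrKO8S2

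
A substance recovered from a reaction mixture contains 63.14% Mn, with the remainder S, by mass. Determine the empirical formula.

Assume 100 g: 63.14 g Mn, 36.86 g S.
Moles — Mn: 63.14 / 54.94 = 1.149 mol; S: 36.86 / 32.07 = 1.149 mol
Ratios (÷ 1.149): Mn 1.000, S 1.000
Ratio ≈ 1:1, so the empirical formula is MnS

MnS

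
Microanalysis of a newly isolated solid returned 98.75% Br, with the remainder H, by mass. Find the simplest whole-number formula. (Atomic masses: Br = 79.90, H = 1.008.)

BrH

Assume 100 g: 98.75 g Br, 1.25 g H.
Moles — Br: 98.75 / 79.90 = 1.236 mol; H: 1.25 / 1.008 = 1.24 mol
Ratios (÷ 1.236): Br 1.000, H 1.003
→ BrH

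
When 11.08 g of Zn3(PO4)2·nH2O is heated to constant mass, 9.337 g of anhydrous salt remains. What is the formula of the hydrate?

Zn3(PO4)2·4H2O

Mass of water lost = 11.08 − 9.337 = 1.743 g → 1.743 / 18.02 = 0.09673 mol H2O
Molar mass of Zn3(PO4)2 = 386.08 g/mol → mol Zn3(PO4)2 = 9.337 / 386.08 = 0.02418
n = 0.09673 / 0.02418 = 4.00 ≈ 4 → Zn3(PO4)2·4H2O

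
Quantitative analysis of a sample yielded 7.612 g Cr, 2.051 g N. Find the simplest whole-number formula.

CrN

Moles — Cr: 7.612 / 52.00 = 0.1464 mol; N: 2.051 / 14.01 = 0.1464 mol
Divide by the smallest (0.1464 mol Cr): Cr 1.000, N 1.000
Ratio ≈ 1:1, so the empirical formula is CrN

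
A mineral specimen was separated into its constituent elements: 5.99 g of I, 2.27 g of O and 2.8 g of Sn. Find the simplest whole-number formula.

Moles — I: 5.99 / 126.90 = 0.0472 mol; O: 2.27 / 16.00 = 0.1419 mol; Sn: 2.8 / 118.71 = 0.02359 mol
Divide by the smallest (0.02359 mol Sn): I 2.001, O 6.015, Sn 1.000
≈ 2:6:1 → I2O6Sn

I2O6Sn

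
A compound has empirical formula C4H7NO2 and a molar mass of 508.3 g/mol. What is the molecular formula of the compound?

Empirical-formula mass = 101.11 g/mol
n = 508.3 / 101.11 = 5.03 ≈ 5
Molecular formula = (C4H7NO2)5 = C20H35N5O10

C20H35N5O10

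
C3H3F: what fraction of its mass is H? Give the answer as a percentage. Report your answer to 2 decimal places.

5.21%

Molar mass = 3(12.01) + 3(1.008) + 1(19.00) = 58.054 g/mol
Mass of H per mole = 3 × 1.008 = 3.024 g
% H = 3.024 / 58.054 × 100 = 5.21%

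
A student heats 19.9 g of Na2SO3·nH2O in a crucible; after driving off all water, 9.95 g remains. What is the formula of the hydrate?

Mass of water lost = 19.9 − 9.95 = 9.95 g → 9.95 / 18.02 = 0.5522 mol H2O
Molar mass of Na2SO3 = 126.05 g/mol → mol Na2SO3 = 9.95 / 126.05 = 0.07894
n = 0.5522 / 0.07894 = 7.00 ≈ 7 → Na2SO3·7H2O

Na2SO3·7H2O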